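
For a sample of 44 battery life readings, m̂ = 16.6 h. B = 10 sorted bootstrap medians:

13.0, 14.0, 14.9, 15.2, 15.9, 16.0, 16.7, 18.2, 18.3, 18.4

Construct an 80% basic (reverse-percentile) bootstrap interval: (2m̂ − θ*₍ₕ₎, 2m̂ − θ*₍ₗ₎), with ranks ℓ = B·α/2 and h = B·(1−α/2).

(14.9, 20.2)

Percentile endpoints at ranks 1 and 9: θ*₍1₎ = 13.0, θ*₍9₎ = 18.3.
Basic interval reflects these around m̂:
  lower = 2 × 16.6 − 18.3 = 14.9
  upper = 2 × 16.6 − 13.0 = 20.2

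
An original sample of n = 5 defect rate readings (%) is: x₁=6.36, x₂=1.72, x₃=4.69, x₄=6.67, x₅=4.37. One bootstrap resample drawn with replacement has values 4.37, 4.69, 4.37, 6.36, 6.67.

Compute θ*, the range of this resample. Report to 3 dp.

θ* = 2.300

Range = 6.67 − 4.37 = 2.300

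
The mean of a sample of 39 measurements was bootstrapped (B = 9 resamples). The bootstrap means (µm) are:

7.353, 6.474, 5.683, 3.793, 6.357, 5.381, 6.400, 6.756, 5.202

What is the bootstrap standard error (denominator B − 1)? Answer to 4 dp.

SE* = 1.0527

Bootstrap SE is the standard deviation of the 9 replicate means.
Mean of replicates: (7.353 + 6.474 + 5.683 + 3.793 + 6.357 + 5.381 + 6.400 + 6.756 + 5.202) / 9 = 53.39900 / 9 = 5.93322
Sum of squared deviations: (+1.41978)² + (+0.54078)² + (−0.25022)² + (−2.14022)² + (+0.42378)² + (−0.55222)² + (+0.46678)² + (+0.82278)² + (−0.73122)² = 8.86544
Variance = 8.86544 / 8 = 1.10818
SE* = √1.10818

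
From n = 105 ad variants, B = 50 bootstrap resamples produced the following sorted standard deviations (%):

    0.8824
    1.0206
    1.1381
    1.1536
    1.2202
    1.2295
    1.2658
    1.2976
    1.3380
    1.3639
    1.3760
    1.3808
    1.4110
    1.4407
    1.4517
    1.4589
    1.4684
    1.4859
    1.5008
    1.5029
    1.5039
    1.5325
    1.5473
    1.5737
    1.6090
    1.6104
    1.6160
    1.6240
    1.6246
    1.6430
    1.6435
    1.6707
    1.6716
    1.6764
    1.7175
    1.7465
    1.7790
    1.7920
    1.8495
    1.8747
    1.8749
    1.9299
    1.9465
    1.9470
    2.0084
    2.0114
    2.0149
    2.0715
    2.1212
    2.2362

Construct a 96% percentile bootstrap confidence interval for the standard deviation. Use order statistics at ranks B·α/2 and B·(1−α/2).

α = 0.04; lower rank = 50 × 0.020 = 1; upper rank = 50 × 0.980 = 49.
The 1st smallest replicate is 0.8824; the 49th is 2.1212.

(0.8824, 2.1212)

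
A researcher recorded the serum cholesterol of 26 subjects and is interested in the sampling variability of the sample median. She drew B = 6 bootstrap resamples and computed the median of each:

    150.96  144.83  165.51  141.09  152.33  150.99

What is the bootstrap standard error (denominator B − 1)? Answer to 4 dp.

SE* = 8.3495

Bootstrap SE is the standard deviation of the 6 replicate medians.
Mean of replicates: (150.96 + 144.83 + 165.51 + 141.09 + 152.33 + 150.99) / 6 = 905.71000 / 6 = 150.95167
Sum of squared deviations: (+0.00833)² + (−6.12167)² + (+14.55833)² + (−9.86167)² + (+1.37833)² + (+0.03833)² = 348.57368
Variance = 348.57368 / 5 = 69.71474
SE* = √69.71474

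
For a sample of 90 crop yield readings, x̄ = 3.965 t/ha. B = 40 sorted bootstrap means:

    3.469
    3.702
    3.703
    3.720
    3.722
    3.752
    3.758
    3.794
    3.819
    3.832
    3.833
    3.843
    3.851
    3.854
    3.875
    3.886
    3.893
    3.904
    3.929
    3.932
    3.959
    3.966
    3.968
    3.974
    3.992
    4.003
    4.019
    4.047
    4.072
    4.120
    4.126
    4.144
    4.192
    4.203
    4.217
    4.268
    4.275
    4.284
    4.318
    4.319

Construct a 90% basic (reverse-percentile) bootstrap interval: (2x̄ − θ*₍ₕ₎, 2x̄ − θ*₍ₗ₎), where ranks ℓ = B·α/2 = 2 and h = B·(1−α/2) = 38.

Percentile endpoints at ranks 2 and 38: θ*₍2₎ = 3.702, θ*₍38₎ = 4.284.
Basic interval reflects these around x̄:
  lower = 2 × 3.965 − 4.284 = 3.646
  upper = 2 × 3.965 − 3.702 = 4.228

(3.646, 4.228)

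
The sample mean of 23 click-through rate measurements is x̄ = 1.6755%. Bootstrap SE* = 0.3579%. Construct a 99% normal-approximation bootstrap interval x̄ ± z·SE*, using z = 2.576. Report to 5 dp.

(0.75355, 2.59745)

Margin = 2.576 × 0.3579 = 0.921950
Interval: 1.6755 ± 0.921950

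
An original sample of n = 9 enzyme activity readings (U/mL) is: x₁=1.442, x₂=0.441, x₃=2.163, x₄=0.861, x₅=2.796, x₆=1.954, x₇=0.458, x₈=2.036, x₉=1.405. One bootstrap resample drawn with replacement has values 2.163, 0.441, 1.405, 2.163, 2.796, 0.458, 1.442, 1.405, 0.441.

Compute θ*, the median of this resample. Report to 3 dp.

θ* = 1.405

Sorted: 0.441, 0.441, 0.458, 1.405, 1.405, 1.442, 2.163, 2.163, 2.796
Median = middle value = 1.405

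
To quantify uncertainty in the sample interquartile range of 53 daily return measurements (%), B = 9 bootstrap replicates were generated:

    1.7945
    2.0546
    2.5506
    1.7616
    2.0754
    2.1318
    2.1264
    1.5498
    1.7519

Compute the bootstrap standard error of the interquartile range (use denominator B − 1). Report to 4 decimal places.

Bootstrap SE is the standard deviation of the 9 replicate interquartile ranges.
Mean of replicates: (1.7945 + 2.0546 + 2.5506 + 1.7616 + 2.0754 + 2.1318 + 2.1264 + 1.5498 + 1.7519) / 9 = 17.79660 / 9 = 1.97740
Sum of squared deviations: (−0.18290)² + (+0.07720)² + (+0.57320)² + (−0.21580)² + (+0.09800)² + (+0.15440)² + (+0.14900)² + (−0.42760)² + (−0.22550)² = 0.70388
Variance = 0.70388 / 8 = 0.08798
SE* = √0.08798

SE* = 0.2966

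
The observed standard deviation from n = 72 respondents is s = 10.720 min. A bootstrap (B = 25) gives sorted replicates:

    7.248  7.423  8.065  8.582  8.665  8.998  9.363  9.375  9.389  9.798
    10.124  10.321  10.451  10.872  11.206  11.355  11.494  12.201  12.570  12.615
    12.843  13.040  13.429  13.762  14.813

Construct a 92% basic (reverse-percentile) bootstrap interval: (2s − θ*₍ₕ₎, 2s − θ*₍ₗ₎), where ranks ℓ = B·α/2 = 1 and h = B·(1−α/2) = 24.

Percentile endpoints at ranks 1 and 24: θ*₍1₎ = 7.248, θ*₍24₎ = 13.762.
Basic interval reflects these around s:
  lower = 2 × 10.720 − 13.762 = 7.678
  upper = 2 × 10.720 − 7.248 = 14.192

(7.678, 14.192)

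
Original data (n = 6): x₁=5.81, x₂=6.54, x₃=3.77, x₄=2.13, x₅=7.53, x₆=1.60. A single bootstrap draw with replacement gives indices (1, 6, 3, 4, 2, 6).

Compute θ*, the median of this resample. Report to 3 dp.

θ* = 2.950

Resample values: 5.81, 1.60, 3.77, 2.13, 6.54, 1.60.
Sorted: 1.60, 1.60, 2.13, 3.77, 5.81, 6.54
Median = average of the two middle values = 2.950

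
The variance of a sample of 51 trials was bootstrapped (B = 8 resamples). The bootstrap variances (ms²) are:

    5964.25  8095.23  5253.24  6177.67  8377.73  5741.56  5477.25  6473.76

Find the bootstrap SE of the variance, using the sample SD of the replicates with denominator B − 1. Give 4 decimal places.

SE* = 1171.9201

Bootstrap SE is the standard deviation of the 8 replicate variances.
Mean of replicates: (5964.25 + 8095.23 + 5253.24 + 6177.67 + 8377.73 + 5741.56 + 5477.25 + 6473.76) / 8 = 51560.69000 / 8 = 6445.08625
Sum of squared deviations: (−480.83625)² + (+1650.14375)² + (−1191.84625)² + (−267.41625)² + (+1932.64375)² + (−703.52625)² + (−967.83625)² + (+28.67375)² = 9613777.06899
Variance = 9613777.06899 / 7 = 1373396.72414
SE* = √1373396.72414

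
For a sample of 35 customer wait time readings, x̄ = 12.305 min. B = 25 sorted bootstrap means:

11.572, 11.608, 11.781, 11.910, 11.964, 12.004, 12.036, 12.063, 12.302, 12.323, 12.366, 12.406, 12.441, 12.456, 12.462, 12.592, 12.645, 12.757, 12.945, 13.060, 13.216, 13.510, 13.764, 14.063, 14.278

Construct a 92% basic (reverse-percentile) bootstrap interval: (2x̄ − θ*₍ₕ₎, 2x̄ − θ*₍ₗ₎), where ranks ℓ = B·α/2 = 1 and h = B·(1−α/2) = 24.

Percentile endpoints at ranks 1 and 24: θ*₍1₎ = 11.572, θ*₍24₎ = 14.063.
Basic interval reflects these around x̄:
  lower = 2 × 12.305 − 14.063 = 10.547
  upper = 2 × 12.305 − 11.572 = 13.038

(10.547, 13.038)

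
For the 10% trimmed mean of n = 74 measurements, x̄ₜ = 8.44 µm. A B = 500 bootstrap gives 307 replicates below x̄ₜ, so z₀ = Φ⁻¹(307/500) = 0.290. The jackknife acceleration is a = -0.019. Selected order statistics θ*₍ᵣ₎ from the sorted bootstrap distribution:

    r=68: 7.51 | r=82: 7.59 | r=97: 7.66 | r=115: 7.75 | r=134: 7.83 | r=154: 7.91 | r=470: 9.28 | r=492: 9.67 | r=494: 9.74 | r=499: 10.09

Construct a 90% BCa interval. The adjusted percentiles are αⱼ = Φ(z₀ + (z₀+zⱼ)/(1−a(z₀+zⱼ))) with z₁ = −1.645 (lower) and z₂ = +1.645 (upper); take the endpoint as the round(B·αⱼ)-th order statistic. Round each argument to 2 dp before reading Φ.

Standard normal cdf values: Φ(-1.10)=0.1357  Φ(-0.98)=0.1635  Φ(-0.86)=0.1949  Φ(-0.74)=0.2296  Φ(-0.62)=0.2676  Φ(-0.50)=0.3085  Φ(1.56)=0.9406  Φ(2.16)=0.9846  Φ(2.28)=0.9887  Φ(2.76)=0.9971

(7.51, 9.67)

Lower: z₀ + z₁ = 0.290 + (-1.645) = -1.355; 1 − a(z₀+z₁) = 1 − (-0.019)(-1.355) = 0.9743; argument = 0.290 + (-1.355)/0.9743 = -1.1008 → -1.10.
α₁ = Φ(-1.10) = 0.1357; rank = round(500 × 0.1357) = 68; θ*₍68₎ = 7.51.
Upper: z₀ + z₂ = 1.935; 1 − a(z₀+z₂) = 1.0368; argument = 2.1564 → 2.16; α₂ = 0.9846; rank = 492; θ*₍492₎ = 9.67.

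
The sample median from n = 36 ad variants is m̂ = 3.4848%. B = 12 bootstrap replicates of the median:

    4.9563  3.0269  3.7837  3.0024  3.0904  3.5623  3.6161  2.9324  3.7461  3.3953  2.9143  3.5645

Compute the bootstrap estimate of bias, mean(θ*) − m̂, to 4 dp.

mean(θ*) = (4.9563 + 3.0269 + 3.7837 + 3.0024 + 3.0904 + 3.5623 + 3.6161 + 2.9324 + 3.7461 + 3.3953 + 2.9143 + 3.5645) / 12 = 3.46589
bias = 3.46589 − 3.4848

bias = −0.0189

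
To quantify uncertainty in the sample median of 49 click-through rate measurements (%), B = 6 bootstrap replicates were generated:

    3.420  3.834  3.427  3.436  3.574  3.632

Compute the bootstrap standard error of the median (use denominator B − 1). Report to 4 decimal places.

Bootstrap SE is the standard deviation of the 6 replicate medians.
Mean of replicates: (3.420 + 3.834 + 3.427 + 3.436 + 3.574 + 3.632) / 6 = 21.32300 / 6 = 3.55383
Sum of squared deviations: (−0.13383)² + (+0.28017)² + (−0.12683)² + (−0.11783)² + (+0.02017)² + (+0.07817)² = 0.13289
Variance = 0.13289 / 5 = 0.02658
SE* = √0.02658

SE* = 0.1630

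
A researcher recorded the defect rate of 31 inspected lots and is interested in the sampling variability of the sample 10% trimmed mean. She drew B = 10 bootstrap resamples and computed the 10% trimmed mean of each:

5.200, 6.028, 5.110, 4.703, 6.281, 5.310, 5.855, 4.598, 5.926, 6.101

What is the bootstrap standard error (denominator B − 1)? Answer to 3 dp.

Bootstrap SE is the standard deviation of the 10 replicate 10% trimmed means.
Mean of replicates: (5.200 + 6.028 + 5.110 + 4.703 + 6.281 + 5.310 + 5.855 + 4.598 + 5.926 + 6.101) / 10 = 55.1120 / 10 = 5.5112
Sum of squared deviations: (−0.3112)² + (+0.5168)² + (−0.4012)² + (−0.8082)² + (+0.7698)² + (−0.2012)² + (+0.3438)² + (−0.9132)² + (+0.4148)² + (+0.5898)² = 3.2832
Variance = 3.2832 / 9 = 0.3648
SE* = √0.3648

SE* = 0.604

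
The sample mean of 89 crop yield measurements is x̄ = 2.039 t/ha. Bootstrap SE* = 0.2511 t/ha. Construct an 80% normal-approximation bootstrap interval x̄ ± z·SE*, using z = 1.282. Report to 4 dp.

Margin = 1.282 × 0.2511 = 0.32191
Interval: 2.039 ± 0.32191

(1.7171, 2.3609)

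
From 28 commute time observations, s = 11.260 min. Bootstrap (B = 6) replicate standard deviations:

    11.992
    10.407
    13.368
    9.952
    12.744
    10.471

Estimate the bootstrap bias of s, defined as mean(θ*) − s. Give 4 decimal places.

bias = +0.2290

mean(θ*) = (11.992 + 10.407 + 13.368 + 9.952 + 12.744 + 10.471) / 6 = 11.48900
bias = 11.48900 − 11.260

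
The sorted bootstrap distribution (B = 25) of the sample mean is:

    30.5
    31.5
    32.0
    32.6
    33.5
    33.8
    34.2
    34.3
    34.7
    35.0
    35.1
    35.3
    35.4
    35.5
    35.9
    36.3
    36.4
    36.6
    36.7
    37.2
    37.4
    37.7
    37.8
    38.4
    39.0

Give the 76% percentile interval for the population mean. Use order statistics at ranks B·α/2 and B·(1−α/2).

(32.0, 37.7)

α = 0.24; lower rank = 25 × 0.120 = 3; upper rank = 25 × 0.880 = 22.
The 3rd smallest replicate is 32.0; the 22nd is 37.7.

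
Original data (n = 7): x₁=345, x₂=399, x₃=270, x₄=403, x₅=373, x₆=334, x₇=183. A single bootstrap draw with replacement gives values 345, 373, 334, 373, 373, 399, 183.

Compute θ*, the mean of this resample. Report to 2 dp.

Mean = (345 + 373 + 334 + 373 + 373 + 399 + 183) / 7 = 2380.0 / 7 = 340.00

θ* = 340.00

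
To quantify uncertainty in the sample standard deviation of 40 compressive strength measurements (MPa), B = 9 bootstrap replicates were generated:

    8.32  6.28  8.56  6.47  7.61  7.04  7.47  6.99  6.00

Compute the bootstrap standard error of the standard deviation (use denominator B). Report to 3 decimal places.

Bootstrap SE is the standard deviation of the 9 replicate standard deviations.
Mean of replicates: (8.32 + 6.28 + 8.56 + 6.47 + 7.61 + 7.04 + 7.47 + 6.99 + 6.00) / 9 = 64.7400 / 9 = 7.1933
Sum of squared deviations: (+1.1267)² + (−0.9133)² + (+1.3667)² + (−0.7233)² + (+0.4167)² + (−0.1533)² + (+0.2767)² + (−0.2033)² + (−1.1933)² = 6.2336
Variance = 6.2336 / 9 = 0.6926
SE* = √0.6926

SE* = 0.832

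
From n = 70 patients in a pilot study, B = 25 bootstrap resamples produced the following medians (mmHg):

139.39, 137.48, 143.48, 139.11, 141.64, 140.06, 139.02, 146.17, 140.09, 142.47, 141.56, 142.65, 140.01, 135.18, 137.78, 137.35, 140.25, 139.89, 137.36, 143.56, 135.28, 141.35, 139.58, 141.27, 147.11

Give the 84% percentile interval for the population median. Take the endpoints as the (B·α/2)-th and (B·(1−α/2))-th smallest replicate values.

Sorted replicates: 135.18, 135.28, 137.35, 137.36, 137.48, 137.78, 139.02, 139.11, 139.39, 139.58, 139.89, 140.01, 140.06, 140.09, 140.25, 141.27, 141.35, 141.56, 141.64, 142.47, 142.65, 143.48, 143.56, 146.17, 147.11
α = 0.16; lower rank = 25 × 0.080 = 2; upper rank = 25 × 0.920 = 23.
The 2nd smallest replicate is 135.28; the 23rd is 143.56.

(135.28, 143.56)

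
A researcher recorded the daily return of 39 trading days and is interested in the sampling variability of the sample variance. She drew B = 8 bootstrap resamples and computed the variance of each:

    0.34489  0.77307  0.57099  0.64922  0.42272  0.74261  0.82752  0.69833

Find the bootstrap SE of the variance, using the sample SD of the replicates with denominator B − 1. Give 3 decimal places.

SE* = 0.171

Bootstrap SE is the standard deviation of the 8 replicate variances.
Mean of replicates: (0.34489 + 0.77307 + 0.57099 + 0.64922 + 0.42272 + 0.74261 + 0.82752 + 0.69833) / 8 = 5.029350 / 8 = 0.628669
Sum of squared deviations: (−0.283779)² + (+0.144401)² + (−0.057679)² + (+0.020551)² + (−0.205949)² + (+0.113941)² + (+0.198851)² + (+0.069661)² = 0.204923
Variance = 0.204923 / 7 = 0.029275
SE* = √0.029275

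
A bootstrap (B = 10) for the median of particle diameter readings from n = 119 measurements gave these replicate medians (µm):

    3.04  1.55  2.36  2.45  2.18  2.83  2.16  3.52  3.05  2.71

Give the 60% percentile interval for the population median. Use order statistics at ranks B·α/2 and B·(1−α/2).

Sorted replicates: 1.55, 2.16, 2.18, 2.36, 2.45, 2.71, 2.83, 3.04, 3.05, 3.52
α = 0.40; lower rank = 10 × 0.200 = 2; upper rank = 10 × 0.800 = 8.
The 2nd smallest replicate is 2.16; the 8th is 3.04.

(2.16, 3.04)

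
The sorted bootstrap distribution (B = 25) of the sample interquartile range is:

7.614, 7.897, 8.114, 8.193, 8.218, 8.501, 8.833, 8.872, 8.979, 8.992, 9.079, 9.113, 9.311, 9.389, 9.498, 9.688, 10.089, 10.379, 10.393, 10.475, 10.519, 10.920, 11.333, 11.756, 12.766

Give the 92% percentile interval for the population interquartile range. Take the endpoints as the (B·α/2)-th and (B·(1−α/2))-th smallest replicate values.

α = 0.08; lower rank = 25 × 0.040 = 1; upper rank = 25 × 0.960 = 24.
The 1st smallest replicate is 7.614; the 24th is 11.756.

(7.614, 11.756)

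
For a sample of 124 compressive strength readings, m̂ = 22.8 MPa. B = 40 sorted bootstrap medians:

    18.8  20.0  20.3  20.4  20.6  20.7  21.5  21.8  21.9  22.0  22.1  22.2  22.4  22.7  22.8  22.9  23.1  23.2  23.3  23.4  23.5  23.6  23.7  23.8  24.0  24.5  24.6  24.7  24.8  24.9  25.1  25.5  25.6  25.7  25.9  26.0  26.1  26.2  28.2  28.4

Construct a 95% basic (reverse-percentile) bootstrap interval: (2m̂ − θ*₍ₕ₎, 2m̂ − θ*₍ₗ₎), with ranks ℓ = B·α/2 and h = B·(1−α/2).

(17.4, 26.8)

Percentile endpoints at ranks 1 and 39: θ*₍1₎ = 18.8, θ*₍39₎ = 28.2.
Basic interval reflects these around m̂:
  lower = 2 × 22.8 − 28.2 = 17.4
  upper = 2 × 22.8 − 18.8 = 26.8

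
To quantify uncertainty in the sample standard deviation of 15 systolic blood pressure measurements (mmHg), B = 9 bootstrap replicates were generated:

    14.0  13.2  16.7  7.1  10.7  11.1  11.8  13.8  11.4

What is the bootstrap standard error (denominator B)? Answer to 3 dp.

SE* = 2.524

Bootstrap SE is the standard deviation of the 9 replicate standard deviations.
Mean of replicates: (14.0 + 13.2 + 16.7 + 7.1 + 10.7 + 11.1 + 11.8 + 13.8 + 11.4) / 9 = 109.8000 / 9 = 12.2000
Sum of squared deviations: (+1.8000)² + (+1.0000)² + (+4.5000)² + (−5.1000)² + (−1.5000)² + (−1.1000)² + (−0.4000)² + (+1.6000)² + (−0.8000)² = 57.3200
Variance = 57.3200 / 9 = 6.3689
SE* = √6.3689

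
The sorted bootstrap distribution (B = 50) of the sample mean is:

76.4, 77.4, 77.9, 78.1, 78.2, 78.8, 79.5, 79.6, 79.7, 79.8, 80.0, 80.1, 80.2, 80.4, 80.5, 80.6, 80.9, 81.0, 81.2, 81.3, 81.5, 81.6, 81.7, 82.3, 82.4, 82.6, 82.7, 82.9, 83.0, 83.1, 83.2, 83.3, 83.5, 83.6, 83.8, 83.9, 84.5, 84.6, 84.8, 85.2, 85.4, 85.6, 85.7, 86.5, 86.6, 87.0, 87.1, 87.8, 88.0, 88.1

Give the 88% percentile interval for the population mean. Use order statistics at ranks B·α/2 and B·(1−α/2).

α = 0.12; lower rank = 50 × 0.060 = 3; upper rank = 50 × 0.940 = 47.
The 3rd smallest replicate is 77.9; the 47th is 87.1.

(77.9, 87.1)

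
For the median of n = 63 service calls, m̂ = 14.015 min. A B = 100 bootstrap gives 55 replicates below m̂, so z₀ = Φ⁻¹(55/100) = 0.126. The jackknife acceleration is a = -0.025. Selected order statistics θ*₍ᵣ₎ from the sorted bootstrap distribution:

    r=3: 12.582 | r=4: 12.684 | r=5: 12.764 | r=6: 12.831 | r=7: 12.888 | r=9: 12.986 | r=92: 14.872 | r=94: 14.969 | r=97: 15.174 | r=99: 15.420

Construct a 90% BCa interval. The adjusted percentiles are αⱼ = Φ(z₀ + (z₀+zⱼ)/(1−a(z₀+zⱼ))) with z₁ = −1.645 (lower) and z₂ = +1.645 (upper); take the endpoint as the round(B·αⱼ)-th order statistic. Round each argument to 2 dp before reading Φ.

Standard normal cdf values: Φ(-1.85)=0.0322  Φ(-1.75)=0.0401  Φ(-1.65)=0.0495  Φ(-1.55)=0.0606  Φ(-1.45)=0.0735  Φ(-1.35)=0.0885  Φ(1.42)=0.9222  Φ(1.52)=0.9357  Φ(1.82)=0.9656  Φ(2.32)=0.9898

(12.888, 15.174)

Lower: z₀ + z₁ = 0.126 + (-1.645) = -1.519; 1 − a(z₀+z₁) = 1 − (-0.025)(-1.519) = 0.9620; argument = 0.126 + (-1.519)/0.9620 = -1.4530 → -1.45.
α₁ = Φ(-1.45) = 0.0735; rank = round(100 × 0.0735) = 7; θ*₍7₎ = 12.888.
Upper: z₀ + z₂ = 1.771; 1 − a(z₀+z₂) = 1.0443; argument = 1.8219 → 1.82; α₂ = 0.9656; rank = 97; θ*₍97₎ = 15.174.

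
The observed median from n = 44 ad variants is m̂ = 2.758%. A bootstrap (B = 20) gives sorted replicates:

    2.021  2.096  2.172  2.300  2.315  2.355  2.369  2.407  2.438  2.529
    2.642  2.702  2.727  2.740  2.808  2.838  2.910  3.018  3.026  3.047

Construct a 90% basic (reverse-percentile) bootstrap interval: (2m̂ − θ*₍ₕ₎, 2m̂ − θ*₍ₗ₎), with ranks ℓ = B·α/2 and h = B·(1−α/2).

Percentile endpoints at ranks 1 and 19: θ*₍1₎ = 2.021, θ*₍19₎ = 3.026.
Basic interval reflects these around m̂:
  lower = 2 × 2.758 − 3.026 = 2.490
  upper = 2 × 2.758 − 2.021 = 3.495

(2.490, 3.495)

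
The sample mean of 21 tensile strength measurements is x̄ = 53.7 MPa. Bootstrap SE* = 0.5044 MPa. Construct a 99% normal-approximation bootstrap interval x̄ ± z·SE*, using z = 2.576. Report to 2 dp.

(52.40, 55.00)

Margin = 2.576 × 0.5044 = 1.299
Interval: 53.7 ± 1.299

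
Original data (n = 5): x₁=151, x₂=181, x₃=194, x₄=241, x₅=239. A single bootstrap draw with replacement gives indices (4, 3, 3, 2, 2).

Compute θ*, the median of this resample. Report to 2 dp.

θ* = 194.00

Resample values: 241, 194, 194, 181, 181.
Sorted: 181, 181, 194, 194, 241
Median = middle value = 194.00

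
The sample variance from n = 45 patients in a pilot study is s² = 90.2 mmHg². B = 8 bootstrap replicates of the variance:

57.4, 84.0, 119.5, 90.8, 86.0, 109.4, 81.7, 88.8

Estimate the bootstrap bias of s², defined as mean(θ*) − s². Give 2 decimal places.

mean(θ*) = (57.4 + 84.0 + 119.5 + 90.8 + 86.0 + 109.4 + 81.7 + 88.8) / 8 = 89.700
bias = 89.700 − 90.2

bias = −0.50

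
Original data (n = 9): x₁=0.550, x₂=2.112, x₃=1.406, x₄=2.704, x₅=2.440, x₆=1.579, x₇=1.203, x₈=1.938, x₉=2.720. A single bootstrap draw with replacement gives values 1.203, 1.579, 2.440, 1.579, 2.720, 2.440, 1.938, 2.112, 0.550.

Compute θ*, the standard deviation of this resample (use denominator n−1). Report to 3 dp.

θ* = 0.688

Mean = 1.8401; sum of squared deviations = 3.7841
s² = 3.7841 / 8 = 0.4730
s = √0.4730 = 0.688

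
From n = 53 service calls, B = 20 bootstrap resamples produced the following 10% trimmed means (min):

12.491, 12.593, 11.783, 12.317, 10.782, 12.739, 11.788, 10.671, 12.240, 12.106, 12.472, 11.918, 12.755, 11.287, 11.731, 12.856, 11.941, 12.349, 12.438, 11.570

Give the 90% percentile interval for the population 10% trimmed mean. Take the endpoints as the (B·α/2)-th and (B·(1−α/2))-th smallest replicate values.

(10.671, 12.755)

Sorted replicates: 10.671, 10.782, 11.287, 11.570, 11.731, 11.783, 11.788, 11.918, 11.941, 12.106, 12.240, 12.317, 12.349, 12.438, 12.472, 12.491, 12.593, 12.739, 12.755, 12.856
α = 0.10; lower rank = 20 × 0.050 = 1; upper rank = 20 × 0.950 = 19.
The 1st smallest replicate is 10.671; the 19th is 12.755.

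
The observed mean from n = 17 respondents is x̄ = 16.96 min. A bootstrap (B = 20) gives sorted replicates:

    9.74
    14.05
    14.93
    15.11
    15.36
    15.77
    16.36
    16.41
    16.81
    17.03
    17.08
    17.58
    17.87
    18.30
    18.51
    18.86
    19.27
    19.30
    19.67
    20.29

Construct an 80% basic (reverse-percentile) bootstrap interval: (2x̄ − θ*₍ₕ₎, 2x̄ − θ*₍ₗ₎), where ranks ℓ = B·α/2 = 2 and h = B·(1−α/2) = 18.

(14.62, 19.87)

Percentile endpoints at ranks 2 and 18: θ*₍2₎ = 14.05, θ*₍18₎ = 19.30.
Basic interval reflects these around x̄:
  lower = 2 × 16.96 − 19.30 = 14.62
  upper = 2 × 16.96 − 14.05 = 19.87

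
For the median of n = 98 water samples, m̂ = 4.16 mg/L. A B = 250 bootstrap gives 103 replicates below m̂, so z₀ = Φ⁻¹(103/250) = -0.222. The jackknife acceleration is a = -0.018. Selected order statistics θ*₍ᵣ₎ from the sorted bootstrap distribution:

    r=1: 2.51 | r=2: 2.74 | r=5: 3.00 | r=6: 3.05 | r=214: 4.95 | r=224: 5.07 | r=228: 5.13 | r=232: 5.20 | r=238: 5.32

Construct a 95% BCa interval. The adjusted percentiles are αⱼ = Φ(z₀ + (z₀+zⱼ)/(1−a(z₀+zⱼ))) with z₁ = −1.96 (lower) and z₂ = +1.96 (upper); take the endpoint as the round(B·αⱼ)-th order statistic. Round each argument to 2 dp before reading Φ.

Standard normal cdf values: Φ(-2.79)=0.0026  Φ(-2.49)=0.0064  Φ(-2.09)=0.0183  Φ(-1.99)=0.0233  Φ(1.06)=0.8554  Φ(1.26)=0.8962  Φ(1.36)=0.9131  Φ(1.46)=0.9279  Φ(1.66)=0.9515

Lower: z₀ + z₁ = -0.222 + (-1.960) = -2.182; 1 − a(z₀+z₁) = 1 − (-0.018)(-2.182) = 0.9607; argument = -0.222 + (-2.182)/0.9607 = -2.4932 → -2.49.
α₁ = Φ(-2.49) = 0.0064; rank = round(250 × 0.0064) = 2; θ*₍2₎ = 2.74.
Upper: z₀ + z₂ = 1.738; 1 − a(z₀+z₂) = 1.0313; argument = 1.4633 → 1.46; α₂ = 0.9279; rank = 232; θ*₍232₎ = 5.20.

(2.74, 5.20)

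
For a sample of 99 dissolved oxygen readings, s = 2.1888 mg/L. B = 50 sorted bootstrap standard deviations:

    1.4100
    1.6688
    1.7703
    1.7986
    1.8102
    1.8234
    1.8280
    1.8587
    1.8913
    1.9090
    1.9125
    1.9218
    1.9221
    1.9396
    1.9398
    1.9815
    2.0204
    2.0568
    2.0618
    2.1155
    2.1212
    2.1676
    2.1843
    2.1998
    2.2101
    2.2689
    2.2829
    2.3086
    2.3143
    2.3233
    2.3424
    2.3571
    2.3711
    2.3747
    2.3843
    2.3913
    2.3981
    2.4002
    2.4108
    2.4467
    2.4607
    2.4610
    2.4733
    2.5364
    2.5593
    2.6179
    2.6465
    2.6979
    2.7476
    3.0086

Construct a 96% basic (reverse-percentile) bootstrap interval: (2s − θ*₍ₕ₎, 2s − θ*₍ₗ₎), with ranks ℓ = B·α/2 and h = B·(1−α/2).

(1.6300, 2.9676)

Percentile endpoints at ranks 1 and 49: θ*₍1₎ = 1.4100, θ*₍49₎ = 2.7476.
Basic interval reflects these around s:
  lower = 2 × 2.1888 − 2.7476 = 1.6300
  upper = 2 × 2.1888 − 1.4100 = 2.9676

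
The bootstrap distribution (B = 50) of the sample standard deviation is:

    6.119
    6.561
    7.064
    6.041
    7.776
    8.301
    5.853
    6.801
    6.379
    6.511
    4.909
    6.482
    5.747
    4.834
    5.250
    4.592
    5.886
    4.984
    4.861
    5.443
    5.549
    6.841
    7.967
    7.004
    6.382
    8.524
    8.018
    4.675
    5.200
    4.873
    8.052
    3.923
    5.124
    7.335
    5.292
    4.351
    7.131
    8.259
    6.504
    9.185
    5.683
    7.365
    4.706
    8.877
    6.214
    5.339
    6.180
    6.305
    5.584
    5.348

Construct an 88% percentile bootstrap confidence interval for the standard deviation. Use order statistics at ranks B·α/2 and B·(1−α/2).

(4.592, 8.301)

Sorted replicates: 3.923, 4.351, 4.592, 4.675, 4.706, 4.834, 4.861, 4.873, 4.909, 4.984, 5.124, 5.200, 5.250, 5.292, 5.339, 5.348, 5.443, 5.549, 5.584, 5.683, 5.747, 5.853, 5.886, 6.041, 6.119, 6.180, 6.214, 6.305, 6.379, 6.382, 6.482, 6.504, 6.511, 6.561, 6.801, 6.841, 7.004, 7.064, 7.131, 7.335, 7.365, 7.776, 7.967, 8.018, 8.052, 8.259, 8.301, 8.524, 8.877, 9.185
α = 0.12; lower rank = 50 × 0.060 = 3; upper rank = 50 × 0.940 = 47.
The 3rd smallest replicate is 4.592; the 47th is 8.301.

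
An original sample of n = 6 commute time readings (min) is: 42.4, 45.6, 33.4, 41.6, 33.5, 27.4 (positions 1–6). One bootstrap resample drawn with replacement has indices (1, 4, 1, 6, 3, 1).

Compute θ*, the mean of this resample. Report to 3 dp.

θ* = 38.267

Resample values: 42.4, 41.6, 42.4, 27.4, 33.4, 42.4.
Mean = (42.4 + 41.6 + 42.4 + 27.4 + 33.4 + 42.4) / 6 = 229.60 / 6 = 38.267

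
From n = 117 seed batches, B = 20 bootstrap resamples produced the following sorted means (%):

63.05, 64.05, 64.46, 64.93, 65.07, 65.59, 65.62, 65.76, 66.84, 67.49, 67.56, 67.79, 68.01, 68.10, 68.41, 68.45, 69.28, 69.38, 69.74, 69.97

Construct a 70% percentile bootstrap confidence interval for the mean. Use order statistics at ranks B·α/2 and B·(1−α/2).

α = 0.30; lower rank = 20 × 0.150 = 3; upper rank = 20 × 0.850 = 17.
The 3rd smallest replicate is 64.46; the 17th is 69.28.

(64.46, 69.28)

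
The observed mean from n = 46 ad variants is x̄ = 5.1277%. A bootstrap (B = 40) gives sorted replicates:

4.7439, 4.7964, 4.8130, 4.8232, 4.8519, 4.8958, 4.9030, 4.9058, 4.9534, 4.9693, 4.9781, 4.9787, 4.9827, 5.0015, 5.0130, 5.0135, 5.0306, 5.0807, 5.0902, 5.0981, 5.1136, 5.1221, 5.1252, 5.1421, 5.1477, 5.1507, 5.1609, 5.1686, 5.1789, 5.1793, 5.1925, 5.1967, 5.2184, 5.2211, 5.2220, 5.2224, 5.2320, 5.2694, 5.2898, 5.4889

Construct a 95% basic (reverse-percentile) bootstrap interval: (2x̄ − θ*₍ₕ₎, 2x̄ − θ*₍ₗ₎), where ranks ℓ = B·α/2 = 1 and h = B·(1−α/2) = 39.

(4.9656, 5.5115)

Percentile endpoints at ranks 1 and 39: θ*₍1₎ = 4.7439, θ*₍39₎ = 5.2898.
Basic interval reflects these around x̄:
  lower = 2 × 5.1277 − 5.2898 = 4.9656
  upper = 2 × 5.1277 − 4.7439 = 5.5115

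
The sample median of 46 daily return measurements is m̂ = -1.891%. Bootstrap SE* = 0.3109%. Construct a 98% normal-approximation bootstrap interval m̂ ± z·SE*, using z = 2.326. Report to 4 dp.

(-2.6142, -1.1678)

Margin = 2.326 × 0.3109 = 0.72315
Interval: -1.891 ± 0.72315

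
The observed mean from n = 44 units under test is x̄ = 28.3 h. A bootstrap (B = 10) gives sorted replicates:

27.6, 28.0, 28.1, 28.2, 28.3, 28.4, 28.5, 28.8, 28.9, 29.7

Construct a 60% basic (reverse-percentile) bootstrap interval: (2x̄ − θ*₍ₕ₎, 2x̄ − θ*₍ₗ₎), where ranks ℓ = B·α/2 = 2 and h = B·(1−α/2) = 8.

Percentile endpoints at ranks 2 and 8: θ*₍2₎ = 28.0, θ*₍8₎ = 28.8.
Basic interval reflects these around x̄:
  lower = 2 × 28.3 − 28.8 = 27.8
  upper = 2 × 28.3 − 28.0 = 28.6

(27.8, 28.6)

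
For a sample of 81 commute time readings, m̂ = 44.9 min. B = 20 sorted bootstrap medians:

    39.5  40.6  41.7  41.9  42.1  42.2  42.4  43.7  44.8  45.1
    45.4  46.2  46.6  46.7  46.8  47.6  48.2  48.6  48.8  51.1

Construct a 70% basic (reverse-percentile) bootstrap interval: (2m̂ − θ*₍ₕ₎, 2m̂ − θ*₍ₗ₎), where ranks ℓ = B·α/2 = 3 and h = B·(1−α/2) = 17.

(41.6, 48.1)

Percentile endpoints at ranks 3 and 17: θ*₍3₎ = 41.7, θ*₍17₎ = 48.2.
Basic interval reflects these around m̂:
  lower = 2 × 44.9 − 48.2 = 41.6
  upper = 2 × 44.9 − 41.7 = 48.1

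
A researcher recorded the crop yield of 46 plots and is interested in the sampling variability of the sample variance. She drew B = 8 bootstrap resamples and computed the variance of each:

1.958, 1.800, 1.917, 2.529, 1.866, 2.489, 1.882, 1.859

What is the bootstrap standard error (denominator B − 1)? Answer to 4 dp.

SE* = 0.2947

Bootstrap SE is the standard deviation of the 8 replicate variances.
Mean of replicates: (1.958 + 1.800 + 1.917 + 2.529 + 1.866 + 2.489 + 1.882 + 1.859) / 8 = 16.300000 / 8 = 2.037500
Sum of squared deviations: (−0.079500)² + (−0.237500)² + (−0.120500)² + (+0.491500)² + (−0.171500)² + (+0.451500)² + (−0.155500)² + (−0.178500)² = 0.608126
Variance = 0.608126 / 7 = 0.086875
SE* = √0.086875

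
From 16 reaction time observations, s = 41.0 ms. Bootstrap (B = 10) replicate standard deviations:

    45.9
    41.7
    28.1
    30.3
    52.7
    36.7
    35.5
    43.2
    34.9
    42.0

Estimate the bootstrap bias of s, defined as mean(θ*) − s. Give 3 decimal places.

bias = −1.900

mean(θ*) = (45.9 + 41.7 + 28.1 + 30.3 + 52.7 + 36.7 + 35.5 + 43.2 + 34.9 + 42.0) / 10 = 39.1000
bias = 39.1000 − 41.0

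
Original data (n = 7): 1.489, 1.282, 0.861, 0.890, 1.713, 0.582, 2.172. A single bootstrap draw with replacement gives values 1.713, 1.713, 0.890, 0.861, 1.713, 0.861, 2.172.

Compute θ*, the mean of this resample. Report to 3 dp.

θ* = 1.418

Mean = (1.713 + 1.713 + 0.890 + 0.861 + 1.713 + 0.861 + 2.172) / 7 = 9.9230 / 7 = 1.418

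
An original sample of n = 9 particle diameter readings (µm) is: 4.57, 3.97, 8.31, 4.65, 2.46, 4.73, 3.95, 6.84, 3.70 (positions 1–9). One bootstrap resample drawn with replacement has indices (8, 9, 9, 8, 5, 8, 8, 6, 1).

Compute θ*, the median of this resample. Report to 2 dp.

θ* = 4.73

Resample values: 6.84, 3.70, 3.70, 6.84, 2.46, 6.84, 6.84, 4.73, 4.57.
Sorted: 2.46, 3.70, 3.70, 4.57, 4.73, 6.84, 6.84, 6.84, 6.84
Median = middle value = 4.73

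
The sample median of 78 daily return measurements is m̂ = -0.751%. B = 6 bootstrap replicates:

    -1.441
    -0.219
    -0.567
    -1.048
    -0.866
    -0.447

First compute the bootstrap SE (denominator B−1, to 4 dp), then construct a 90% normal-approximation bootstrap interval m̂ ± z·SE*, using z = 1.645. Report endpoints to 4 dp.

(-1.4814, -0.0206)

Mean of replicates = -0.7647; sum of squared deviations = 0.9857; SE* = √(0.9857/5) = 0.4440
Margin = 1.645 × 0.4440 = 0.73038
Interval: -0.751 ± 0.73038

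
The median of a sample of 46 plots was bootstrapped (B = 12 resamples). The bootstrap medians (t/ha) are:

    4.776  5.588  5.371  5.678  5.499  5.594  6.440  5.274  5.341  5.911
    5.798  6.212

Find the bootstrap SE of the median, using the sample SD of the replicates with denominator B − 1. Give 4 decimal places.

Bootstrap SE is the standard deviation of the 12 replicate medians.
Mean of replicates: (4.776 + 5.588 + 5.371 + 5.678 + 5.499 + 5.594 + 6.440 + 5.274 + 5.341 + 5.911 + 5.798 + 6.212) / 12 = 67.48200 / 12 = 5.62350
Sum of squared deviations: (−0.84750)² + (−0.03550)² + (−0.25250)² + (+0.05450)² + (−0.12450)² + (−0.02950)² + (+0.81650)² + (−0.34950)² + (−0.28250)² + (+0.28750)² + (+0.17450)² + (+0.58850)² = 2.13068
Variance = 2.13068 / 11 = 0.19370
SE* = √0.19370

SE* = 0.4401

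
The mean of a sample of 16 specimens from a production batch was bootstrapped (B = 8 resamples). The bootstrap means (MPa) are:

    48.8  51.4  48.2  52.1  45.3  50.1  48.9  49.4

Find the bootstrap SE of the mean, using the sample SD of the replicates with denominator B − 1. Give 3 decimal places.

SE* = 2.088

Bootstrap SE is the standard deviation of the 8 replicate means.
Mean of replicates: (48.8 + 51.4 + 48.2 + 52.1 + 45.3 + 50.1 + 48.9 + 49.4) / 8 = 394.2000 / 8 = 49.2750
Sum of squared deviations: (−0.4750)² + (+2.1250)² + (−1.0750)² + (+2.8250)² + (−3.9750)² + (+0.8250)² + (−0.3750)² + (+0.1250)² = 30.5150
Variance = 30.5150 / 7 = 4.3593
SE* = √4.3593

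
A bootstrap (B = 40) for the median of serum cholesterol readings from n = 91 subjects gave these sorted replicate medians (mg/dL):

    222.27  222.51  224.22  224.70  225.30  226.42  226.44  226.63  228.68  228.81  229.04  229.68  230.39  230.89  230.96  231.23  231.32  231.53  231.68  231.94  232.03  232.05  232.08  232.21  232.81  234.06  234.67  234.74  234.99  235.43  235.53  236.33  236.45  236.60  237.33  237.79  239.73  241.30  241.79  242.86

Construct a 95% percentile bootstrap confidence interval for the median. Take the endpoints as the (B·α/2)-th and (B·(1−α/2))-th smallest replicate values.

α = 0.05; lower rank = 40 × 0.025 = 1; upper rank = 40 × 0.975 = 39.
The 1st smallest replicate is 222.27; the 39th is 241.79.

(222.27, 241.79)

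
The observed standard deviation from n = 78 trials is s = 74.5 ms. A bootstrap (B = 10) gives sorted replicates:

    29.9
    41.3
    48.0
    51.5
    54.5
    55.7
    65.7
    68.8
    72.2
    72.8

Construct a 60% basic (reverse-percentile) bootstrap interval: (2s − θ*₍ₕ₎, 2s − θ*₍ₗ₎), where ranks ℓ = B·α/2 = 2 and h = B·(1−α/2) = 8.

Percentile endpoints at ranks 2 and 8: θ*₍2₎ = 41.3, θ*₍8₎ = 68.8.
Basic interval reflects these around s:
  lower = 2 × 74.5 − 68.8 = 80.2
  upper = 2 × 74.5 − 41.3 = 107.7

(80.2, 107.7)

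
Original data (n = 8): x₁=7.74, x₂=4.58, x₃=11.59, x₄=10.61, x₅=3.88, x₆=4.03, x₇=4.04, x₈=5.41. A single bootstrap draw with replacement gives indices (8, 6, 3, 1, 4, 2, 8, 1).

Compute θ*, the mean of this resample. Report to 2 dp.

θ* = 7.14

Resample values: 5.41, 4.03, 11.59, 7.74, 10.61, 4.58, 5.41, 7.74.
Mean = (5.41 + 4.03 + 11.59 + 7.74 + 10.61 + 4.58 + 5.41 + 7.74) / 8 = 57.110 / 8 = 7.14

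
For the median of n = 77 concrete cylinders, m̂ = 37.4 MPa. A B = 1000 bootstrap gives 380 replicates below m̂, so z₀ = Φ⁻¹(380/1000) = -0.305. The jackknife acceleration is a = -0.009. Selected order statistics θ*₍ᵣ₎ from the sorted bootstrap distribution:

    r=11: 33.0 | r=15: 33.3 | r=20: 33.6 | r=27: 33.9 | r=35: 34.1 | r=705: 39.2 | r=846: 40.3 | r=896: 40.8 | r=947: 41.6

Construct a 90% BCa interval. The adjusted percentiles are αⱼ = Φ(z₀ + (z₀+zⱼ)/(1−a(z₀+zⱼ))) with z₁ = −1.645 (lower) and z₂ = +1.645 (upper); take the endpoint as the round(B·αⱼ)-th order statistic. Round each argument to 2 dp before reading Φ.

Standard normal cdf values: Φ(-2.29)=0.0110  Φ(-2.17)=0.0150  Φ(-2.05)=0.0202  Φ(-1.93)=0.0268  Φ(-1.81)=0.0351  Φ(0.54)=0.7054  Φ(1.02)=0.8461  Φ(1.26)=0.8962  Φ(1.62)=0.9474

(33.0, 40.3)

Lower: z₀ + z₁ = -0.305 + (-1.645) = -1.950; 1 − a(z₀+z₁) = 1 − (-0.009)(-1.950) = 0.9825; argument = -0.305 + (-1.950)/0.9825 = -2.2898 → -2.29.
α₁ = Φ(-2.29) = 0.0110; rank = round(1000 × 0.0110) = 11; θ*₍11₎ = 33.0.
Upper: z₀ + z₂ = 1.340; 1 − a(z₀+z₂) = 1.0121; argument = 1.0190 → 1.02; α₂ = 0.8461; rank = 846; θ*₍846₎ = 40.3.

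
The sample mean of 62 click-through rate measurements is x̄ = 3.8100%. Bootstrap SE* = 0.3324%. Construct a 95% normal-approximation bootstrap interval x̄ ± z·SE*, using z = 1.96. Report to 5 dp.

(3.15850, 4.46150)

Margin = 1.96 × 0.3324 = 0.651504
Interval: 3.8100 ± 0.651504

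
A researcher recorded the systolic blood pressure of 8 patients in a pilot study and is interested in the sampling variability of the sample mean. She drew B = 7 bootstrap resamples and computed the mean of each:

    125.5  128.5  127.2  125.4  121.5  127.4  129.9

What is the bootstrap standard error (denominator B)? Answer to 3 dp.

SE* = 2.509

Bootstrap SE is the standard deviation of the 7 replicate means.
Mean of replicates: (125.5 + 128.5 + 127.2 + 125.4 + 121.5 + 127.4 + 129.9) / 7 = 885.4000 / 7 = 126.4857
Sum of squared deviations: (−0.9857)² + (+2.0143)² + (+0.7143)² + (−1.0857)² + (−4.9857)² + (+0.9143)² + (+3.4143)² = 44.0686
Variance = 44.0686 / 7 = 6.2955
SE* = √6.2955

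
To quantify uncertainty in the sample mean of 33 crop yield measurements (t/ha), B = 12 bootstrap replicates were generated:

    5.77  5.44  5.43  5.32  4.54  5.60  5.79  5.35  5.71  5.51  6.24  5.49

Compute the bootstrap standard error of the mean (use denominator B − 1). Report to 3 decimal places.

Bootstrap SE is the standard deviation of the 12 replicate means.
Mean of replicates: (5.77 + 5.44 + 5.43 + 5.32 + 4.54 + 5.60 + 5.79 + 5.35 + 5.71 + 5.51 + 6.24 + 5.49) / 12 = 66.1900 / 12 = 5.5158
Sum of squared deviations: (+0.2542)² + (−0.0758)² + (−0.0858)² + (−0.1958)² + (−0.9758)² + (+0.0842)² + (+0.2742)² + (−0.1658)² + (+0.1942)² + (−0.0058)² + (+0.7242)² + (−0.0258)² = 1.7409
Variance = 1.7409 / 11 = 0.1583
SE* = √0.1583

SE* = 0.398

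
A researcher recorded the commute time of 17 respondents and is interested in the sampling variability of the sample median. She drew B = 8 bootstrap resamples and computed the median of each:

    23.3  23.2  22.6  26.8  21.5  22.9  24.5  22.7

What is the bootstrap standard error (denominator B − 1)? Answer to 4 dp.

SE* = 1.5946

Bootstrap SE is the standard deviation of the 8 replicate medians.
Mean of replicates: (23.3 + 23.2 + 22.6 + 26.8 + 21.5 + 22.9 + 24.5 + 22.7) / 8 = 187.50000 / 8 = 23.43750
Sum of squared deviations: (−0.13750)² + (−0.23750)² + (−0.83750)² + (+3.36250)² + (−1.93750)² + (−0.53750)² + (+1.06250)² + (−0.73750)² = 17.79875
Variance = 17.79875 / 7 = 2.54268
SE* = √2.54268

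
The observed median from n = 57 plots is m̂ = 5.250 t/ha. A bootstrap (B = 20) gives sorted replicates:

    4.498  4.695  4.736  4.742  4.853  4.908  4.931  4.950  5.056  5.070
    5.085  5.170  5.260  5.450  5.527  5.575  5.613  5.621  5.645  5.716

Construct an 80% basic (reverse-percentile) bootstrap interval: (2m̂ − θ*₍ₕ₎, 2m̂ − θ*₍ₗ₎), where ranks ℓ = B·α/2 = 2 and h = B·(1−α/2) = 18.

Percentile endpoints at ranks 2 and 18: θ*₍2₎ = 4.695, θ*₍18₎ = 5.621.
Basic interval reflects these around m̂:
  lower = 2 × 5.250 − 5.621 = 4.879
  upper = 2 × 5.250 − 4.695 = 5.805

(4.879, 5.805)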